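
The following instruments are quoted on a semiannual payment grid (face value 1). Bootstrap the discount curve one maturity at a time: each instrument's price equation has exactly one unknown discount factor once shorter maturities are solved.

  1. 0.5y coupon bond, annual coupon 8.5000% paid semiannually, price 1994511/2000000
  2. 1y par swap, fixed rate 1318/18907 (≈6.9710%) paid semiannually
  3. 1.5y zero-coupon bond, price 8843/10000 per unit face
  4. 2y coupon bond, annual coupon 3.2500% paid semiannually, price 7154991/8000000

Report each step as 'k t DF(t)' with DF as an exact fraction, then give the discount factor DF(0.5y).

1 1/2 4783/5000
2 1 9341/10000
3 3/2 8843/10000
4 2 8357/10000
DF(0.5y) = 4783/5000 ≈ 0.956600

step 1 [0.5y] bond c/2=17/400: DF=(1994511/2000000 − 17/400·(0))/(1+17/400) = 4783/5000 ≈ 0.956600
step 2 [1y] swap r/2=659/18907: DF=(1 − 659/18907·(0.956600))/(1+659/18907) = 9341/10000 ≈ 0.934100
step 3 [1.5y] zero: DF = P = 8843/10000 ≈ 0.884300
step 4 [2y] bond c/2=13/800: DF=(7154991/8000000 − 13/800·(0.956600+0.934100+0.884300))/(1+13/800) = 8357/10000 ≈ 0.835700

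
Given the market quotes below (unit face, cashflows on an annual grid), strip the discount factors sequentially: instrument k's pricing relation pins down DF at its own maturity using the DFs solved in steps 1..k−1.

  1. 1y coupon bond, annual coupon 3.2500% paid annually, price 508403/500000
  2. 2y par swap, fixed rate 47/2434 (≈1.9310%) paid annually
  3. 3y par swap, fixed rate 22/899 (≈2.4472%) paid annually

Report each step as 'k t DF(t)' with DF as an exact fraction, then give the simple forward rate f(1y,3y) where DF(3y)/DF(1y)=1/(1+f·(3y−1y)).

1 1 1231/1250
2 2 1203/1250
3 3 581/625
f(1y,3y) = ((1231/1250)/(581/625) − 1)/(2) = 69/2324 ≈ 2.9690%

step 1 [1y] bond c/1=13/400: DF=(508403/500000 − 13/400·(0))/(1+13/400) = 1231/1250 ≈ 0.984800
step 2 [2y] swap r/1=47/2434: DF=(1 − 47/2434·(0.984800))/(1+47/2434) = 1203/1250 ≈ 0.962400
step 3 [3y] swap r/1=22/899: DF=(1 − 22/899·(0.984800+0.962400))/(1+22/899) = 581/625 ≈ 0.929600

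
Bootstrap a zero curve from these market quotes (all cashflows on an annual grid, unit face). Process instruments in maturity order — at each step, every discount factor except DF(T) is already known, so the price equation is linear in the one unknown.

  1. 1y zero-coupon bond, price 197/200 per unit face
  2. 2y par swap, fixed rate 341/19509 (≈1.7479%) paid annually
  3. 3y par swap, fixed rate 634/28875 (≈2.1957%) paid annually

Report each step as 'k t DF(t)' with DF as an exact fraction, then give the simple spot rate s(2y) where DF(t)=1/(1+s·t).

step 1 [1y] zero: DF = P = 197/200 ≈ 0.985000
step 2 [2y] swap r/1=341/19509: DF=(1 − 341/19509·(0.985000))/(1+341/19509) = 9659/10000 ≈ 0.965900
step 3 [3y] swap r/1=634/28875: DF=(1 − 634/28875·(0.985000+0.965900))/(1+634/28875) = 4683/5000 ≈ 0.936600

1 1 197/200
2 2 9659/10000
3 3 4683/5000
s(2y) = (1/(9659/10000) − 1)/(2) = 341/19318 ≈ 1.7652%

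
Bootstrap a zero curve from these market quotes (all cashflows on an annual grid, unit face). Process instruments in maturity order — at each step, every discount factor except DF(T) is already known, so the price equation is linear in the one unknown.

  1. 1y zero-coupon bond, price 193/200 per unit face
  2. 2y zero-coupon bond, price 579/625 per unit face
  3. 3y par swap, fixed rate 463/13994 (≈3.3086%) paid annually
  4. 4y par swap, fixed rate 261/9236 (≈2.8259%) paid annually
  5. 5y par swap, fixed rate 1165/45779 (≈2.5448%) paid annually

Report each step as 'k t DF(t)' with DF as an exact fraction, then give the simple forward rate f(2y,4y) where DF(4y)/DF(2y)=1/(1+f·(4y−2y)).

1 1 193/200
2 2 579/625
3 3 4537/5000
4 4 2239/2500
5 5 1767/2000
f(2y,4y) = ((579/625)/(2239/2500) − 1)/(2) = 77/4478 ≈ 1.7195%

step 1 [1y] zero: DF = P = 193/200 ≈ 0.965000
step 2 [2y] zero: DF = P = 579/625 ≈ 0.926400
step 3 [3y] swap r/1=463/13994: DF=(1 − 463/13994·(0.965000+0.926400))/(1+463/13994) = 4537/5000 ≈ 0.907400
step 4 [4y] swap r/1=261/9236: DF=(1 − 261/9236·(0.965000+0.926400+0.907400))/(1+261/9236) = 2239/2500 ≈ 0.895600
step 5 [5y] swap r/1=1165/45779: DF=(1 − 1165/45779·(0.965000+0.926400+0.907400+0.895600))/(1+1165/45779) = 1767/2000 ≈ 0.883500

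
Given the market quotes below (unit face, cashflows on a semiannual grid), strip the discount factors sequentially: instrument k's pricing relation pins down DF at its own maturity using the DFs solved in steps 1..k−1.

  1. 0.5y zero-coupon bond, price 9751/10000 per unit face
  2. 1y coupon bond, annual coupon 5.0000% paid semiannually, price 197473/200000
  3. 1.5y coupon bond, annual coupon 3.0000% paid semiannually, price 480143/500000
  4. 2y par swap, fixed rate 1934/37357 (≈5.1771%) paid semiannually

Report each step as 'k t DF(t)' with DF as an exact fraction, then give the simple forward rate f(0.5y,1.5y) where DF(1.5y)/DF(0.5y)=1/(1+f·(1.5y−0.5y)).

1 1/2 9751/10000
2 1 1879/2000
3 3/2 4589/5000
4 2 9033/10000
f(0.5y,1.5y) = ((9751/10000)/(4589/5000) − 1)/(1) = 573/9178 ≈ 6.2432%

step 1 [0.5y] zero: DF = P = 9751/10000 ≈ 0.975100
step 2 [1y] bond c/2=1/40: DF=(197473/200000 − 1/40·(0.975100))/(1+1/40) = 1879/2000 ≈ 0.939500
step 3 [1.5y] bond c/2=3/200: DF=(480143/500000 − 3/200·(0.975100+0.939500))/(1+3/200) = 4589/5000 ≈ 0.917800
step 4 [2y] swap r/2=967/37357: DF=(1 − 967/37357·(0.975100+0.939500+0.917800))/(1+967/37357) = 9033/10000 ≈ 0.903300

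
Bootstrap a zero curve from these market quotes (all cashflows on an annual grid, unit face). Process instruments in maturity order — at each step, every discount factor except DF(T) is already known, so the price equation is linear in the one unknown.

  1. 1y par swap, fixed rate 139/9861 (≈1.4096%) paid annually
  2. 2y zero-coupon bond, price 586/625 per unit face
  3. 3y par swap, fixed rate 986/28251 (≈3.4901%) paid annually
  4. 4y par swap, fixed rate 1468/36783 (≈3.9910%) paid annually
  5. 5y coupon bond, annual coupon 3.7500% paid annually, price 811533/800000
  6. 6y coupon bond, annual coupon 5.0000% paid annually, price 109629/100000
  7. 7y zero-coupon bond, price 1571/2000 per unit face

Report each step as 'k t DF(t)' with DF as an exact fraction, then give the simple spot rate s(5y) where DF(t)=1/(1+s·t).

step 1 [1y] swap r/1=139/9861: DF=(1 − 139/9861·(0))/(1+139/9861) = 9861/10000 ≈ 0.986100
step 2 [2y] zero: DF = P = 586/625 ≈ 0.937600
step 3 [3y] swap r/1=986/28251: DF=(1 − 986/28251·(0.986100+0.937600))/(1+986/28251) = 4507/5000 ≈ 0.901400
step 4 [4y] swap r/1=1468/36783: DF=(1 − 1468/36783·(0.986100+0.937600+0.901400))/(1+1468/36783) = 2133/2500 ≈ 0.853200
step 5 [5y] bond c/1=3/80: DF=(811533/800000 − 3/80·(0.986100+0.937600+0.901400+0.853200))/(1+3/80) = 528/625 ≈ 0.844800
step 6 [6y] bond c/1=1/20: DF=(109629/100000 − 1/20·(0.986100+0.937600+0.901400+0.853200+0.844800))/(1+1/20) = 8287/10000 ≈ 0.828700
step 7 [7y] zero: DF = P = 1571/2000 ≈ 0.785500

1 1 9861/10000
2 2 586/625
3 3 4507/5000
4 4 2133/2500
5 5 528/625
6 6 8287/10000
7 7 1571/2000
s(5y) = (1/(528/625) − 1)/(5) = 97/2640 ≈ 3.6742%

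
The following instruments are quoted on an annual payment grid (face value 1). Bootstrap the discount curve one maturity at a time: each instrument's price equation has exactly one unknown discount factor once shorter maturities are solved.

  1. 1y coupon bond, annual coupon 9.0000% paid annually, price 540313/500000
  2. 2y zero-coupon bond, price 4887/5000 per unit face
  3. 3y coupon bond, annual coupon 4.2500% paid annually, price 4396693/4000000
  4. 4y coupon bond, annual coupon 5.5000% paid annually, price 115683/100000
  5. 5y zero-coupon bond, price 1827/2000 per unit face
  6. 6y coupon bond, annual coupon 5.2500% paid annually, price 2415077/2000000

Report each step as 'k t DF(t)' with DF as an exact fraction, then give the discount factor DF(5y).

step 1 [1y] bond c/1=9/100: DF=(540313/500000 − 9/100·(0))/(1+9/100) = 4957/5000 ≈ 0.991400
step 2 [2y] zero: DF = P = 4887/5000 ≈ 0.977400
step 3 [3y] bond c/1=17/400: DF=(4396693/4000000 − 17/400·(0.991400+0.977400))/(1+17/400) = 9741/10000 ≈ 0.974100
step 4 [4y] bond c/1=11/200: DF=(115683/100000 − 11/200·(0.991400+0.977400+0.974100))/(1+11/200) = 9431/10000 ≈ 0.943100
step 5 [5y] zero: DF = P = 1827/2000 ≈ 0.913500
step 6 [6y] bond c/1=21/400: DF=(2415077/2000000 − 21/400·(0.991400+0.977400+0.974100+0.943100+0.913500))/(1+21/400) = 9079/10000 ≈ 0.907900

1 1 4957/5000
2 2 4887/5000
3 3 9741/10000
4 4 9431/10000
5 5 1827/2000
6 6 9079/10000
DF(5y) = 1827/2000 ≈ 0.913500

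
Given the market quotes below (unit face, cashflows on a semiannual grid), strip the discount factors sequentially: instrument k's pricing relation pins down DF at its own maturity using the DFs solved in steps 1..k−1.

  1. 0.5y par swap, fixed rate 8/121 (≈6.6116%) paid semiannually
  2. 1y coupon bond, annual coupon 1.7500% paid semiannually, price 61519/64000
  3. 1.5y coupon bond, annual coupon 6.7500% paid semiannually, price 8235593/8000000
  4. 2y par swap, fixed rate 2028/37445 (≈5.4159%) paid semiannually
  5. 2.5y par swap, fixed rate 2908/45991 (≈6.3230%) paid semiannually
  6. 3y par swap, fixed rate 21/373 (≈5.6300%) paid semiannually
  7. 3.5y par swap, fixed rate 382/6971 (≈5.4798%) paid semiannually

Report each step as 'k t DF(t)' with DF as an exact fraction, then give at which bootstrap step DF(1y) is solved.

step 1 [0.5y] swap r/2=4/121: DF=(1 − 4/121·(0))/(1+4/121) = 121/125 ≈ 0.968000
step 2 [1y] bond c/2=7/800: DF=(61519/64000 − 7/800·(0.968000))/(1+7/800) = 1889/2000 ≈ 0.944500
step 3 [1.5y] bond c/2=27/800: DF=(8235593/8000000 − 27/800·(0.968000+0.944500))/(1+27/800) = 4667/5000 ≈ 0.933400
step 4 [2y] swap r/2=1014/37445: DF=(1 − 1014/37445·(0.968000+0.944500+0.933400))/(1+1014/37445) = 4493/5000 ≈ 0.898600
step 5 [2.5y] swap r/2=1454/45991: DF=(1 − 1454/45991·(0.968000+0.944500+0.933400+0.898600))/(1+1454/45991) = 4273/5000 ≈ 0.854600
step 6 [3y] swap r/2=21/746: DF=(1 − 21/746·(0.968000+0.944500+0.933400+0.898600+0.854600))/(1+21/746) = 8467/10000 ≈ 0.846700
step 7 [3.5y] swap r/2=191/6971: DF=(1 − 191/6971·(0.968000+0.944500+0.933400+0.898600+0.854600+0.846700))/(1+191/6971) = 8281/10000 ≈ 0.828100

1 1/2 121/125
2 1 1889/2000
3 3/2 4667/5000
4 2 4493/5000
5 5/2 4273/5000
6 3 8467/10000
7 7/2 8281/10000
DF(1y) is solved at step 2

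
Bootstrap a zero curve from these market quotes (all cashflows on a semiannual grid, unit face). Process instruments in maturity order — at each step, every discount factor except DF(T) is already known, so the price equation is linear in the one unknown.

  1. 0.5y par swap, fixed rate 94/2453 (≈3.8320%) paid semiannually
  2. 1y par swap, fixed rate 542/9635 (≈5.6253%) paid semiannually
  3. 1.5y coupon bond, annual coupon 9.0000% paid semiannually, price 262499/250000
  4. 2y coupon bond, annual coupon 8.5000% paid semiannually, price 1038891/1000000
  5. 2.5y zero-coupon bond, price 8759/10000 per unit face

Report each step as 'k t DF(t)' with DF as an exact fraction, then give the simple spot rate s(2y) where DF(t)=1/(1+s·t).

step 1 [0.5y] swap r/2=47/2453: DF=(1 − 47/2453·(0))/(1+47/2453) = 2453/2500 ≈ 0.981200
step 2 [1y] swap r/2=271/9635: DF=(1 − 271/9635·(0.981200))/(1+271/9635) = 4729/5000 ≈ 0.945800
step 3 [1.5y] bond c/2=9/200: DF=(262499/250000 − 9/200·(0.981200+0.945800))/(1+9/200) = 4609/5000 ≈ 0.921800
step 4 [2y] bond c/2=17/400: DF=(1038891/1000000 − 17/400·(0.981200+0.945800+0.921800))/(1+17/400) = 2201/2500 ≈ 0.880400
step 5 [2.5y] zero: DF = P = 8759/10000 ≈ 0.875900

1 1/2 2453/2500
2 1 4729/5000
3 3/2 4609/5000
4 2 2201/2500
5 5/2 8759/10000
s(2y) = (1/(2201/2500) − 1)/(2) = 299/4402 ≈ 6.7924%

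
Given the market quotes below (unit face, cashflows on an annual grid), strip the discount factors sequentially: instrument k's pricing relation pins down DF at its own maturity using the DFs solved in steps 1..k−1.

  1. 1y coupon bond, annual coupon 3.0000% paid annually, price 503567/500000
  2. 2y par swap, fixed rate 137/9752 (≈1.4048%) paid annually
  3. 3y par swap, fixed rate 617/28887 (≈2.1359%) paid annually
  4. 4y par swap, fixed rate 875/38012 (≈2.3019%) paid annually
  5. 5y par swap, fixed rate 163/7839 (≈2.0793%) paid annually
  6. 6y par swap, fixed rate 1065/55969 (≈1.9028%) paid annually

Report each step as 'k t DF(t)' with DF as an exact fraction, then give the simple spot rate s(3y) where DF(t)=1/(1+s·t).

step 1 [1y] bond c/1=3/100: DF=(503567/500000 − 3/100·(0))/(1+3/100) = 4889/5000 ≈ 0.977800
step 2 [2y] swap r/1=137/9752: DF=(1 − 137/9752·(0.977800))/(1+137/9752) = 4863/5000 ≈ 0.972600
step 3 [3y] swap r/1=617/28887: DF=(1 − 617/28887·(0.977800+0.972600))/(1+617/28887) = 9383/10000 ≈ 0.938300
step 4 [4y] swap r/1=875/38012: DF=(1 − 875/38012·(0.977800+0.972600+0.938300))/(1+875/38012) = 73/80 ≈ 0.912500
step 5 [5y] swap r/1=163/7839: DF=(1 − 163/7839·(0.977800+0.972600+0.938300+0.912500))/(1+163/7839) = 4511/5000 ≈ 0.902200
step 6 [6y] swap r/1=1065/55969: DF=(1 − 1065/55969·(0.977800+0.972600+0.938300+0.912500+0.902200))/(1+1065/55969) = 1787/2000 ≈ 0.893500

1 1 4889/5000
2 2 4863/5000
3 3 9383/10000
4 4 73/80
5 5 4511/5000
6 6 1787/2000
s(3y) = (1/(9383/10000) − 1)/(3) = 617/28149 ≈ 2.1919%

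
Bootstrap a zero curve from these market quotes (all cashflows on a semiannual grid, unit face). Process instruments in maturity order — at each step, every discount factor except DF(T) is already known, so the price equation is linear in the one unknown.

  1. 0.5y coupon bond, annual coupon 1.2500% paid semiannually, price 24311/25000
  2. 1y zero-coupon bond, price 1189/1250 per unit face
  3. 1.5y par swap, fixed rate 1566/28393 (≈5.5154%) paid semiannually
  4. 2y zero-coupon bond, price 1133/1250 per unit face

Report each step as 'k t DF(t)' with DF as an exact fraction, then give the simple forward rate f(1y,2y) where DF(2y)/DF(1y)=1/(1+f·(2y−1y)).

step 1 [0.5y] bond c/2=1/160: DF=(24311/25000 − 1/160·(0))/(1+1/160) = 604/625 ≈ 0.966400
step 2 [1y] zero: DF = P = 1189/1250 ≈ 0.951200
step 3 [1.5y] swap r/2=783/28393: DF=(1 − 783/28393·(0.966400+0.951200))/(1+783/28393) = 9217/10000 ≈ 0.921700
step 4 [2y] zero: DF = P = 1133/1250 ≈ 0.906400

1 1/2 604/625
2 1 1189/1250
3 3/2 9217/10000
4 2 1133/1250
f(1y,2y) = ((1189/1250)/(1133/1250) − 1)/(1) = 56/1133 ≈ 4.9426%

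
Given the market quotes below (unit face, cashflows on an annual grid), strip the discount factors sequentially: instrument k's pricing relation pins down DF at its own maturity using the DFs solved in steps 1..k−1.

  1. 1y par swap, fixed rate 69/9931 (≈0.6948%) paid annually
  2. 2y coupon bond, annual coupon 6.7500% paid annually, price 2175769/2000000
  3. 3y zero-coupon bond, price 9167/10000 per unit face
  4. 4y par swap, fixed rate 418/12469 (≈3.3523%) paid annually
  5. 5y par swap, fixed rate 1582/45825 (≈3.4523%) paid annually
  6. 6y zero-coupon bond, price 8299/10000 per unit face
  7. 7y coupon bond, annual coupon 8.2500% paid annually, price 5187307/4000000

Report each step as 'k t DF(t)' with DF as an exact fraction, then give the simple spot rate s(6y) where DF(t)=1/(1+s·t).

step 1 [1y] swap r/1=69/9931: DF=(1 − 69/9931·(0))/(1+69/9931) = 9931/10000 ≈ 0.993100
step 2 [2y] bond c/1=27/400: DF=(2175769/2000000 − 27/400·(0.993100))/(1+27/400) = 9563/10000 ≈ 0.956300
step 3 [3y] zero: DF = P = 9167/10000 ≈ 0.916700
step 4 [4y] swap r/1=418/12469: DF=(1 − 418/12469·(0.993100+0.956300+0.916700))/(1+418/12469) = 4373/5000 ≈ 0.874600
step 5 [5y] swap r/1=1582/45825: DF=(1 − 1582/45825·(0.993100+0.956300+0.916700+0.874600))/(1+1582/45825) = 4209/5000 ≈ 0.841800
step 6 [6y] zero: DF = P = 8299/10000 ≈ 0.829900
step 7 [7y] bond c/1=33/400: DF=(5187307/4000000 − 33/400·(0.993100+0.956300+0.916700+0.874600+0.841800+0.829900))/(1+33/400) = 1571/2000 ≈ 0.785500

1 1 9931/10000
2 2 9563/10000
3 3 9167/10000
4 4 4373/5000
5 5 4209/5000
6 6 8299/10000
7 7 1571/2000
s(6y) = (1/(8299/10000) − 1)/(6) = 567/16598 ≈ 3.4161%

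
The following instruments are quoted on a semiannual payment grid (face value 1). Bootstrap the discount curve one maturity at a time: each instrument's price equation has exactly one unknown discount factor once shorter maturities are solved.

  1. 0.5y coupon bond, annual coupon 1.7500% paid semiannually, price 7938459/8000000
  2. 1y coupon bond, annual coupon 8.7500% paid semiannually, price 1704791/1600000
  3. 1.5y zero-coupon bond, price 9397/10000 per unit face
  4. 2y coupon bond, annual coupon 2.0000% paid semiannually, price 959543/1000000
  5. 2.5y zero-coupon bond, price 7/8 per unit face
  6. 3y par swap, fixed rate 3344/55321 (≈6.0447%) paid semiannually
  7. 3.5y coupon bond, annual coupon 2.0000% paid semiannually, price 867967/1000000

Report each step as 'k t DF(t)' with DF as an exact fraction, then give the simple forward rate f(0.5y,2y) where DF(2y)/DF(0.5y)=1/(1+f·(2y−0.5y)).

1 1/2 9837/10000
2 1 2449/2500
3 3/2 9397/10000
4 2 9213/10000
5 5/2 7/8
6 3 1041/1250
7 7/2 4023/5000
f(0.5y,2y) = ((9837/10000)/(9213/10000) − 1)/(3/2) = 416/9213 ≈ 4.5154%

step 1 [0.5y] bond c/2=7/800: DF=(7938459/8000000 − 7/800·(0))/(1+7/800) = 9837/10000 ≈ 0.983700
step 2 [1y] bond c/2=7/160: DF=(1704791/1600000 − 7/160·(0.983700))/(1+7/160) = 2449/2500 ≈ 0.979600
step 3 [1.5y] zero: DF = P = 9397/10000 ≈ 0.939700
step 4 [2y] bond c/2=1/100: DF=(959543/1000000 − 1/100·(0.983700+0.979600+0.939700))/(1+1/100) = 9213/10000 ≈ 0.921300
step 5 [2.5y] zero: DF = P = 7/8 ≈ 0.875000
step 6 [3y] swap r/2=1672/55321: DF=(1 − 1672/55321·(0.983700+0.979600+0.939700+0.921300+0.875000))/(1+1672/55321) = 1041/1250 ≈ 0.832800
step 7 [3.5y] bond c/2=1/100: DF=(867967/1000000 − 1/100·(0.983700+0.979600+0.939700+0.921300+0.875000+0.832800))/(1+1/100) = 4023/5000 ≈ 0.804600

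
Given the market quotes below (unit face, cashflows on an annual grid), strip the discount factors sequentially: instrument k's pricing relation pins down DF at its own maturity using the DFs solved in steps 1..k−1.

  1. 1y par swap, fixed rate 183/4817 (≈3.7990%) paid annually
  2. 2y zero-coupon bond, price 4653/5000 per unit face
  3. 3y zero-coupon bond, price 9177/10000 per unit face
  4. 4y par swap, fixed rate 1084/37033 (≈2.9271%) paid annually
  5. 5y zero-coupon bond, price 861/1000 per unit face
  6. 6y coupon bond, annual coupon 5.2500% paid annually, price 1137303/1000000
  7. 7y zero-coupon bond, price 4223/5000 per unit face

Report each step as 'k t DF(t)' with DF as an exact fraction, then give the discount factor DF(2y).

1 1 4817/5000
2 2 4653/5000
3 3 9177/10000
4 4 2229/2500
5 5 861/1000
6 6 8529/10000
7 7 4223/5000
DF(2y) = 4653/5000 ≈ 0.930600

step 1 [1y] swap r/1=183/4817: DF=(1 − 183/4817·(0))/(1+183/4817) = 4817/5000 ≈ 0.963400
step 2 [2y] zero: DF = P = 4653/5000 ≈ 0.930600
step 3 [3y] zero: DF = P = 9177/10000 ≈ 0.917700
step 4 [4y] swap r/1=1084/37033: DF=(1 − 1084/37033·(0.963400+0.930600+0.917700))/(1+1084/37033) = 2229/2500 ≈ 0.891600
step 5 [5y] zero: DF = P = 861/1000 ≈ 0.861000
step 6 [6y] bond c/1=21/400: DF=(1137303/1000000 − 21/400·(0.963400+0.930600+0.917700+0.891600+0.861000))/(1+21/400) = 8529/10000 ≈ 0.852900
step 7 [7y] zero: DF = P = 4223/5000 ≈ 0.844600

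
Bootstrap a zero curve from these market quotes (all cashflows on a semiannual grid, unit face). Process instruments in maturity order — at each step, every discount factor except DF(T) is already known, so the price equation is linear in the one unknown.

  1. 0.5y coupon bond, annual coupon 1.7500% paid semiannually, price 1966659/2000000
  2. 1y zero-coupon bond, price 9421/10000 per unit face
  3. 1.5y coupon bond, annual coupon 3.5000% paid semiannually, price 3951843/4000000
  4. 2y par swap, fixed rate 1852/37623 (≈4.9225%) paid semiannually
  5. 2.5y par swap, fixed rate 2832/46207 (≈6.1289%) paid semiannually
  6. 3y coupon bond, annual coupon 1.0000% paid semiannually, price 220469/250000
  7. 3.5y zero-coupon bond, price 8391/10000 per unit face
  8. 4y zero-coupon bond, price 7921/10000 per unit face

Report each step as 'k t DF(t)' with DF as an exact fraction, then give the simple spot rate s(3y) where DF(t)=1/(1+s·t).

1 1/2 2437/2500
2 1 9421/10000
3 3/2 469/500
4 2 4537/5000
5 5/2 1073/1250
6 3 1709/2000
7 7/2 8391/10000
8 4 7921/10000
s(3y) = (1/(1709/2000) − 1)/(3) = 97/1709 ≈ 5.6758%

step 1 [0.5y] bond c/2=7/800: DF=(1966659/2000000 − 7/800·(0))/(1+7/800) = 2437/2500 ≈ 0.974800
step 2 [1y] zero: DF = P = 9421/10000 ≈ 0.942100
step 3 [1.5y] bond c/2=7/400: DF=(3951843/4000000 − 7/400·(0.974800+0.942100))/(1+7/400) = 469/500 ≈ 0.938000
step 4 [2y] swap r/2=926/37623: DF=(1 − 926/37623·(0.974800+0.942100+0.938000))/(1+926/37623) = 4537/5000 ≈ 0.907400
step 5 [2.5y] swap r/2=1416/46207: DF=(1 − 1416/46207·(0.974800+0.942100+0.938000+0.907400))/(1+1416/46207) = 1073/1250 ≈ 0.858400
step 6 [3y] bond c/2=1/200: DF=(220469/250000 − 1/200·(0.974800+0.942100+0.938000+0.907400+0.858400))/(1+1/200) = 1709/2000 ≈ 0.854500
step 7 [3.5y] zero: DF = P = 8391/10000 ≈ 0.839100
step 8 [4y] zero: DF = P = 7921/10000 ≈ 0.792100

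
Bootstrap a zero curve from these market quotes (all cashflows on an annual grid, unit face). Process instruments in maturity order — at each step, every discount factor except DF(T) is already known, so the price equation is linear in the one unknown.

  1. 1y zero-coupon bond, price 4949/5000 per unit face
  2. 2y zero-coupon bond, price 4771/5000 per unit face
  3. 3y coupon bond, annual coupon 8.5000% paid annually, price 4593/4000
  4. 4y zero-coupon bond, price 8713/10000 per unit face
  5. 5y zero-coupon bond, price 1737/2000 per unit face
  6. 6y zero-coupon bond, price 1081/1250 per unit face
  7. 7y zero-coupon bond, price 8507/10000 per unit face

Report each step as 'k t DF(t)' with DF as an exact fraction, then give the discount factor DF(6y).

1 1 4949/5000
2 2 4771/5000
3 3 453/500
4 4 8713/10000
5 5 1737/2000
6 6 1081/1250
7 7 8507/10000
DF(6y) = 1081/1250 ≈ 0.864800

step 1 [1y] zero: DF = P = 4949/5000 ≈ 0.989800
step 2 [2y] zero: DF = P = 4771/5000 ≈ 0.954200
step 3 [3y] bond c/1=17/200: DF=(4593/4000 − 17/200·(0.989800+0.954200))/(1+17/200) = 453/500 ≈ 0.906000
step 4 [4y] zero: DF = P = 8713/10000 ≈ 0.871300
step 5 [5y] zero: DF = P = 1737/2000 ≈ 0.868500
step 6 [6y] zero: DF = P = 1081/1250 ≈ 0.864800
step 7 [7y] zero: DF = P = 8507/10000 ≈ 0.850700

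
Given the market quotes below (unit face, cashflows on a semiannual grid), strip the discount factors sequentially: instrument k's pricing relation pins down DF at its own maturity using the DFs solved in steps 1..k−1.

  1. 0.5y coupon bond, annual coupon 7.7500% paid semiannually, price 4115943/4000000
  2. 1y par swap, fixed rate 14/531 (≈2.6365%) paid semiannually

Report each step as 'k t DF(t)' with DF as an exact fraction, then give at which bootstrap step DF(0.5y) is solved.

1 1/2 4953/5000
2 1 9741/10000
DF(0.5y) is solved at step 1

step 1 [0.5y] bond c/2=31/800: DF=(4115943/4000000 − 31/800·(0))/(1+31/800) = 4953/5000 ≈ 0.990600
step 2 [1y] swap r/2=7/531: DF=(1 − 7/531·(0.990600))/(1+7/531) = 9741/10000 ≈ 0.974100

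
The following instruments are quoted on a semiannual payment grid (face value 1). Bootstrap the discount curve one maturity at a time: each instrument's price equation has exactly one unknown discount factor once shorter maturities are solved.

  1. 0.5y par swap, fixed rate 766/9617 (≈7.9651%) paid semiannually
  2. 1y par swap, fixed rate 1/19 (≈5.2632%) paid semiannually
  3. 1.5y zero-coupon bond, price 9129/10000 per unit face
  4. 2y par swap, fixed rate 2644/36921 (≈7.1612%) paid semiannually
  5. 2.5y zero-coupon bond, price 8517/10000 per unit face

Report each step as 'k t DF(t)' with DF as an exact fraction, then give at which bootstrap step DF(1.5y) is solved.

1 1/2 9617/10000
2 1 9497/10000
3 3/2 9129/10000
4 2 4339/5000
5 5/2 8517/10000
DF(1.5y) is solved at step 3

step 1 [0.5y] swap r/2=383/9617: DF=(1 − 383/9617·(0))/(1+383/9617) = 9617/10000 ≈ 0.961700
step 2 [1y] swap r/2=1/38: DF=(1 − 1/38·(0.961700))/(1+1/38) = 9497/10000 ≈ 0.949700
step 3 [1.5y] zero: DF = P = 9129/10000 ≈ 0.912900
step 4 [2y] swap r/2=1322/36921: DF=(1 − 1322/36921·(0.961700+0.949700+0.912900))/(1+1322/36921) = 4339/5000 ≈ 0.867800
step 5 [2.5y] zero: DF = P = 8517/10000 ≈ 0.851700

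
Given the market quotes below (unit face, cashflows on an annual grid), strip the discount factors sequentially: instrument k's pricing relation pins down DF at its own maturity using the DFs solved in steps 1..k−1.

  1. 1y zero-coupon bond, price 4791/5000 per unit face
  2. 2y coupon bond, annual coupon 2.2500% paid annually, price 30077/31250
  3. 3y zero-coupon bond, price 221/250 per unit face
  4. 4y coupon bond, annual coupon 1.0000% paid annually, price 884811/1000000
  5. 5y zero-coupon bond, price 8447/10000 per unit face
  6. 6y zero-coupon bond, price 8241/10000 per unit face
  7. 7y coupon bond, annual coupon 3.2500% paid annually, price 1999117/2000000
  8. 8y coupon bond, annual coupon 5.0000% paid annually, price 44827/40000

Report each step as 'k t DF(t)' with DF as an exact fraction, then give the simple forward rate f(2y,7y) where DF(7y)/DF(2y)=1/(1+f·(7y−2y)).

1 1 4791/5000
2 2 4601/5000
3 3 221/250
4 4 8487/10000
5 5 8447/10000
6 6 8241/10000
7 7 8019/10000
8 8 7777/10000
f(2y,7y) = ((4601/5000)/(8019/10000) − 1)/(5) = 1183/40095 ≈ 2.9505%

step 1 [1y] zero: DF = P = 4791/5000 ≈ 0.958200
step 2 [2y] bond c/1=9/400: DF=(30077/31250 − 9/400·(0.958200))/(1+9/400) = 4601/5000 ≈ 0.920200
step 3 [3y] zero: DF = P = 221/250 ≈ 0.884000
step 4 [4y] bond c/1=1/100: DF=(884811/1000000 − 1/100·(0.958200+0.920200+0.884000))/(1+1/100) = 8487/10000 ≈ 0.848700
step 5 [5y] zero: DF = P = 8447/10000 ≈ 0.844700
step 6 [6y] zero: DF = P = 8241/10000 ≈ 0.824100
step 7 [7y] bond c/1=13/400: DF=(1999117/2000000 − 13/400·(0.958200+0.920200+0.884000+0.848700+0.844700+0.824100))/(1+13/400) = 8019/10000 ≈ 0.801900
step 8 [8y] bond c/1=1/20: DF=(44827/40000 − 1/20·(0.958200+0.920200+0.884000+0.848700+0.844700+0.824100+0.801900))/(1+1/20) = 7777/10000 ≈ 0.777700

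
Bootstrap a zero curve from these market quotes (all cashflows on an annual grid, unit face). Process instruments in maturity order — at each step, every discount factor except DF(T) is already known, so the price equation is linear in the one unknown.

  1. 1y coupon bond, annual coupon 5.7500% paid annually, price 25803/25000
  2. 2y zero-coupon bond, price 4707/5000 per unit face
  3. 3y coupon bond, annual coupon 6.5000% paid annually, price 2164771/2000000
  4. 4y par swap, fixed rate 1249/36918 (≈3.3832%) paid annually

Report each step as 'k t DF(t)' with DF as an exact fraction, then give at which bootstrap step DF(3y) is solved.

step 1 [1y] bond c/1=23/400: DF=(25803/25000 − 23/400·(0))/(1+23/400) = 122/125 ≈ 0.976000
step 2 [2y] zero: DF = P = 4707/5000 ≈ 0.941400
step 3 [3y] bond c/1=13/200: DF=(2164771/2000000 − 13/200·(0.976000+0.941400))/(1+13/200) = 8993/10000 ≈ 0.899300
step 4 [4y] swap r/1=1249/36918: DF=(1 − 1249/36918·(0.976000+0.941400+0.899300))/(1+1249/36918) = 8751/10000 ≈ 0.875100

1 1 122/125
2 2 4707/5000
3 3 8993/10000
4 4 8751/10000
DF(3y) is solved at step 3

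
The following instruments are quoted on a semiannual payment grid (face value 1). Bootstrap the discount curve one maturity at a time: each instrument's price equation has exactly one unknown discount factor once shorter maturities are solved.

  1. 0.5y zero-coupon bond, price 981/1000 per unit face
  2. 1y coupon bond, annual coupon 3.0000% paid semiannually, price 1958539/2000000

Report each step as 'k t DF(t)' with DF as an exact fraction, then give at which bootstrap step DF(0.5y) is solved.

step 1 [0.5y] zero: DF = P = 981/1000 ≈ 0.981000
step 2 [1y] bond c/2=3/200: DF=(1958539/2000000 − 3/200·(0.981000))/(1+3/200) = 9503/10000 ≈ 0.950300

1 1/2 981/1000
2 1 9503/10000
DF(0.5y) is solved at step 1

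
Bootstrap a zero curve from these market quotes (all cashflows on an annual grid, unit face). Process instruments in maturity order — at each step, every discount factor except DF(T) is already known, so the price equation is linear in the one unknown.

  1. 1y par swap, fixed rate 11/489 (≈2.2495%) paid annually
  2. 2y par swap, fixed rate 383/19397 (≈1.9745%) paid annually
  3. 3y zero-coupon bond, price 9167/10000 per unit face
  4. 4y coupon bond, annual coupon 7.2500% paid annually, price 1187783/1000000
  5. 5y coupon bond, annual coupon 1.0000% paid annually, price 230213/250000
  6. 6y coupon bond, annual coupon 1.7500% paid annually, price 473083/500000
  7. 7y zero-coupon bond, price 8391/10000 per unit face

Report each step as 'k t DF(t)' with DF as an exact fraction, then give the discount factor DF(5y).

step 1 [1y] swap r/1=11/489: DF=(1 − 11/489·(0))/(1+11/489) = 489/500 ≈ 0.978000
step 2 [2y] swap r/1=383/19397: DF=(1 − 383/19397·(0.978000))/(1+383/19397) = 9617/10000 ≈ 0.961700
step 3 [3y] zero: DF = P = 9167/10000 ≈ 0.916700
step 4 [4y] bond c/1=29/400: DF=(1187783/1000000 − 29/400·(0.978000+0.961700+0.916700))/(1+29/400) = 1143/1250 ≈ 0.914400
step 5 [5y] bond c/1=1/100: DF=(230213/250000 − 1/100·(0.978000+0.961700+0.916700+0.914400))/(1+1/100) = 1093/1250 ≈ 0.874400
step 6 [6y] bond c/1=7/400: DF=(473083/500000 − 7/400·(0.978000+0.961700+0.916700+0.914400+0.874400))/(1+7/400) = 17/20 ≈ 0.850000
step 7 [7y] zero: DF = P = 8391/10000 ≈ 0.839100

1 1 489/500
2 2 9617/10000
3 3 9167/10000
4 4 1143/1250
5 5 1093/1250
6 6 17/20
7 7 8391/10000
DF(5y) = 1093/1250 ≈ 0.874400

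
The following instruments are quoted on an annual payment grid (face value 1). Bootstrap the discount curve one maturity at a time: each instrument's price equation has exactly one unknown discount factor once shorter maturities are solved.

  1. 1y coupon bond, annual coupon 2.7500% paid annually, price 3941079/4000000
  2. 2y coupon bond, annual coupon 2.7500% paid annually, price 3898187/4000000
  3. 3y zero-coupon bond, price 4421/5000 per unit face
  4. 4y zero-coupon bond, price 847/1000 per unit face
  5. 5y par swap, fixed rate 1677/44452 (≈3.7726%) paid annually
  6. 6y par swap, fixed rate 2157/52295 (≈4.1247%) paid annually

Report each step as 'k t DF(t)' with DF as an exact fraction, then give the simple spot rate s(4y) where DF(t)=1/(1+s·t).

1 1 9589/10000
2 2 2307/2500
3 3 4421/5000
4 4 847/1000
5 5 8323/10000
6 6 7843/10000
s(4y) = (1/(847/1000) − 1)/(4) = 153/3388 ≈ 4.5159%

step 1 [1y] bond c/1=11/400: DF=(3941079/4000000 − 11/400·(0))/(1+11/400) = 9589/10000 ≈ 0.958900
step 2 [2y] bond c/1=11/400: DF=(3898187/4000000 − 11/400·(0.958900))/(1+11/400) = 2307/2500 ≈ 0.922800
step 3 [3y] zero: DF = P = 4421/5000 ≈ 0.884200
step 4 [4y] zero: DF = P = 847/1000 ≈ 0.847000
step 5 [5y] swap r/1=1677/44452: DF=(1 − 1677/44452·(0.958900+0.922800+0.884200+0.847000))/(1+1677/44452) = 8323/10000 ≈ 0.832300
step 6 [6y] swap r/1=2157/52295: DF=(1 − 2157/52295·(0.958900+0.922800+0.884200+0.847000+0.832300))/(1+2157/52295) = 7843/10000 ≈ 0.784300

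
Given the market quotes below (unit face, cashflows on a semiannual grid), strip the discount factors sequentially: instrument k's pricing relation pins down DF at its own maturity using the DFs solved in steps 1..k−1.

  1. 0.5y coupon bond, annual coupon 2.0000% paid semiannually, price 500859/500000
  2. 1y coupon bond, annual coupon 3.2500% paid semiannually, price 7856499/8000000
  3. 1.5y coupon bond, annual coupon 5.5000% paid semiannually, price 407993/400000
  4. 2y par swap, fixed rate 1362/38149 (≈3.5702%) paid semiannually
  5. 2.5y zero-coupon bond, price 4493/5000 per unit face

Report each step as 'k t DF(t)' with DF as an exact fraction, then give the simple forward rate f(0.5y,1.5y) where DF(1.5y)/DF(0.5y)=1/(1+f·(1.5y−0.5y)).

step 1 [0.5y] bond c/2=1/100: DF=(500859/500000 − 1/100·(0))/(1+1/100) = 4959/5000 ≈ 0.991800
step 2 [1y] bond c/2=13/800: DF=(7856499/8000000 − 13/800·(0.991800))/(1+13/800) = 1901/2000 ≈ 0.950500
step 3 [1.5y] bond c/2=11/400: DF=(407993/400000 − 11/400·(0.991800+0.950500))/(1+11/400) = 9407/10000 ≈ 0.940700
step 4 [2y] swap r/2=681/38149: DF=(1 − 681/38149·(0.991800+0.950500+0.940700))/(1+681/38149) = 9319/10000 ≈ 0.931900
step 5 [2.5y] zero: DF = P = 4493/5000 ≈ 0.898600

1 1/2 4959/5000
2 1 1901/2000
3 3/2 9407/10000
4 2 9319/10000
5 5/2 4493/5000
f(0.5y,1.5y) = ((4959/5000)/(9407/10000) − 1)/(1) = 511/9407 ≈ 5.4321%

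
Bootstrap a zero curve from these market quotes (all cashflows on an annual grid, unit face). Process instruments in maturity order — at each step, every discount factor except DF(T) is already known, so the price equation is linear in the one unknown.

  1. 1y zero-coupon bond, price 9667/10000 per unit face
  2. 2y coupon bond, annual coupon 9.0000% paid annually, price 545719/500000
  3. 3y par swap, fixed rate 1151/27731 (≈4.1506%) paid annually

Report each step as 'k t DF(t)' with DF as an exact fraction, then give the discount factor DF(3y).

1 1 9667/10000
2 2 1843/2000
3 3 8849/10000
DF(3y) = 8849/10000 ≈ 0.884900

step 1 [1y] zero: DF = P = 9667/10000 ≈ 0.966700
step 2 [2y] bond c/1=9/100: DF=(545719/500000 − 9/100·(0.966700))/(1+9/100) = 1843/2000 ≈ 0.921500
step 3 [3y] swap r/1=1151/27731: DF=(1 − 1151/27731·(0.966700+0.921500))/(1+1151/27731) = 8849/10000 ≈ 0.884900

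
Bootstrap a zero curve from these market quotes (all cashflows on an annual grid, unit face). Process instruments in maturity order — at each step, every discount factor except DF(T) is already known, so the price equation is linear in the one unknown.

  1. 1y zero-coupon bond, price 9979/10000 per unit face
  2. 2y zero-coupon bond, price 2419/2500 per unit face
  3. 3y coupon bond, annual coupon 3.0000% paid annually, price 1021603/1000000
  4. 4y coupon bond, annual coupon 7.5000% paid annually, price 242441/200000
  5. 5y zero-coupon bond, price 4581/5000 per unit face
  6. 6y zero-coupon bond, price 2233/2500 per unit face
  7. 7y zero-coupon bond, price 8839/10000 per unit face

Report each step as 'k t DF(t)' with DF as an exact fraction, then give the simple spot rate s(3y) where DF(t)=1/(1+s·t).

step 1 [1y] zero: DF = P = 9979/10000 ≈ 0.997900
step 2 [2y] zero: DF = P = 2419/2500 ≈ 0.967600
step 3 [3y] bond c/1=3/100: DF=(1021603/1000000 − 3/100·(0.997900+0.967600))/(1+3/100) = 4673/5000 ≈ 0.934600
step 4 [4y] bond c/1=3/40: DF=(242441/200000 − 3/40·(0.997900+0.967600+0.934600))/(1+3/40) = 9253/10000 ≈ 0.925300
step 5 [5y] zero: DF = P = 4581/5000 ≈ 0.916200
step 6 [6y] zero: DF = P = 2233/2500 ≈ 0.893200
step 7 [7y] zero: DF = P = 8839/10000 ≈ 0.883900

1 1 9979/10000
2 2 2419/2500
3 3 4673/5000
4 4 9253/10000
5 5 4581/5000
6 6 2233/2500
7 7 8839/10000
s(3y) = (1/(4673/5000) − 1)/(3) = 109/4673 ≈ 2.3325%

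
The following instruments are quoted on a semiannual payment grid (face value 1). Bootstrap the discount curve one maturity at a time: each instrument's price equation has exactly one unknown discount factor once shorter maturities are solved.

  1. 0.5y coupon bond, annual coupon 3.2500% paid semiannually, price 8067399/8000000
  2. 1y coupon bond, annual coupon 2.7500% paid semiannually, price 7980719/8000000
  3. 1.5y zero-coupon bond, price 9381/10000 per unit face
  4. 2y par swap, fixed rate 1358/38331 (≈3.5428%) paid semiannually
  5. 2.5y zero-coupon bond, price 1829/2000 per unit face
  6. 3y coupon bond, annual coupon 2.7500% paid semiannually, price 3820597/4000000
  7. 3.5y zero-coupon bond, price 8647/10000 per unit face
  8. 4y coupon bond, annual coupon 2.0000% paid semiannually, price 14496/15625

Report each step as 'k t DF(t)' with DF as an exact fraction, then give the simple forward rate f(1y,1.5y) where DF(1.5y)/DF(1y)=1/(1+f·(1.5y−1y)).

step 1 [0.5y] bond c/2=13/800: DF=(8067399/8000000 − 13/800·(0))/(1+13/800) = 9923/10000 ≈ 0.992300
step 2 [1y] bond c/2=11/800: DF=(7980719/8000000 − 11/800·(0.992300))/(1+11/800) = 4853/5000 ≈ 0.970600
step 3 [1.5y] zero: DF = P = 9381/10000 ≈ 0.938100
step 4 [2y] swap r/2=679/38331: DF=(1 − 679/38331·(0.992300+0.970600+0.938100))/(1+679/38331) = 9321/10000 ≈ 0.932100
step 5 [2.5y] zero: DF = P = 1829/2000 ≈ 0.914500
step 6 [3y] bond c/2=11/800: DF=(3820597/4000000 − 11/800·(0.992300+0.970600+0.938100+0.932100+0.914500))/(1+11/800) = 4389/5000 ≈ 0.877800
step 7 [3.5y] zero: DF = P = 8647/10000 ≈ 0.864700
step 8 [4y] bond c/2=1/100: DF=(14496/15625 − 1/100·(0.992300+0.970600+0.938100+0.932100+0.914500+0.877800+0.864700))/(1+1/100) = 8543/10000 ≈ 0.854300

1 1/2 9923/10000
2 1 4853/5000
3 3/2 9381/10000
4 2 9321/10000
5 5/2 1829/2000
6 3 4389/5000
7 7/2 8647/10000
8 4 8543/10000
f(1y,1.5y) = ((4853/5000)/(9381/10000) − 1)/(1/2) = 650/9381 ≈ 6.9289%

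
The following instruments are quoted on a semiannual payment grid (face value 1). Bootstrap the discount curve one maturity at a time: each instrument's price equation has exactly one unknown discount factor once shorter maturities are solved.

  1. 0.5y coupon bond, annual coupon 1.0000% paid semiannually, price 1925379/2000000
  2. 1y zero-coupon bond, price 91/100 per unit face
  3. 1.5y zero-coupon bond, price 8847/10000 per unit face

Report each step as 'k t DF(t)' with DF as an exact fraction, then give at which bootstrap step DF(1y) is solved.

step 1 [0.5y] bond c/2=1/200: DF=(1925379/2000000 − 1/200·(0))/(1+1/200) = 9579/10000 ≈ 0.957900
step 2 [1y] zero: DF = P = 91/100 ≈ 0.910000
step 3 [1.5y] zero: DF = P = 8847/10000 ≈ 0.884700

1 1/2 9579/10000
2 1 91/100
3 3/2 8847/10000
DF(1y) is solved at step 2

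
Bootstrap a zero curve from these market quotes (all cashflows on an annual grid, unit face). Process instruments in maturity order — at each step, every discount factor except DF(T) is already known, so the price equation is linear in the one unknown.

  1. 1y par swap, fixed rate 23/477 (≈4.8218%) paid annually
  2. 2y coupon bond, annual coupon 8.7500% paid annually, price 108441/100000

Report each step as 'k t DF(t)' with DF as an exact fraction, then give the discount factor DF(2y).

step 1 [1y] swap r/1=23/477: DF=(1 − 23/477·(0))/(1+23/477) = 477/500 ≈ 0.954000
step 2 [2y] bond c/1=7/80: DF=(108441/100000 − 7/80·(0.954000))/(1+7/80) = 2301/2500 ≈ 0.920400

1 1 477/500
2 2 2301/2500
DF(2y) = 2301/2500 ≈ 0.920400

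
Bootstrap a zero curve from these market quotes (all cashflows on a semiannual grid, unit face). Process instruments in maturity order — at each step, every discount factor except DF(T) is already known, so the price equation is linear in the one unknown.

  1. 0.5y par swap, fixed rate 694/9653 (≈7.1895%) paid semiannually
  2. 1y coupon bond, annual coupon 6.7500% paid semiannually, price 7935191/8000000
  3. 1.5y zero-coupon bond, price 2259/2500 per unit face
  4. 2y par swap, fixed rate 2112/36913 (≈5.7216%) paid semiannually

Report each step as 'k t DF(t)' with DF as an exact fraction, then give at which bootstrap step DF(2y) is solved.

1 1/2 9653/10000
2 1 116/125
3 3/2 2259/2500
4 2 559/625
DF(2y) is solved at step 4

step 1 [0.5y] swap r/2=347/9653: DF=(1 − 347/9653·(0))/(1+347/9653) = 9653/10000 ≈ 0.965300
step 2 [1y] bond c/2=27/800: DF=(7935191/8000000 − 27/800·(0.965300))/(1+27/800) = 116/125 ≈ 0.928000
step 3 [1.5y] zero: DF = P = 2259/2500 ≈ 0.903600
step 4 [2y] swap r/2=1056/36913: DF=(1 − 1056/36913·(0.965300+0.928000+0.903600))/(1+1056/36913) = 559/625 ≈ 0.894400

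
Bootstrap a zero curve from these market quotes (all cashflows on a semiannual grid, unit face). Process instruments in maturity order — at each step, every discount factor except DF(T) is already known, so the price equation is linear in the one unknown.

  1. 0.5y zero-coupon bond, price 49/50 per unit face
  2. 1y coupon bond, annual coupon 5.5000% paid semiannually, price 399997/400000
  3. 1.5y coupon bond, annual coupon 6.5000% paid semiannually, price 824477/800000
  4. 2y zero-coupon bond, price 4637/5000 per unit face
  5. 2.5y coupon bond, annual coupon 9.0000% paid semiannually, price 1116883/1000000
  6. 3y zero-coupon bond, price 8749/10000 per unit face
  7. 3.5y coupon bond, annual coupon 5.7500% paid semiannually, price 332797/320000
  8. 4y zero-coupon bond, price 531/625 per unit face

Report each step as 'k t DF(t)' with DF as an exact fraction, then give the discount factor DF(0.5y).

step 1 [0.5y] zero: DF = P = 49/50 ≈ 0.980000
step 2 [1y] bond c/2=11/400: DF=(399997/400000 − 11/400·(0.980000))/(1+11/400) = 947/1000 ≈ 0.947000
step 3 [1.5y] bond c/2=13/400: DF=(824477/800000 − 13/400·(0.980000+0.947000))/(1+13/400) = 15/16 ≈ 0.937500
step 4 [2y] zero: DF = P = 4637/5000 ≈ 0.927400
step 5 [2.5y] bond c/2=9/200: DF=(1116883/1000000 − 9/200·(0.980000+0.947000+0.937500+0.927400))/(1+9/200) = 1811/2000 ≈ 0.905500
step 6 [3y] zero: DF = P = 8749/10000 ≈ 0.874900
step 7 [3.5y] bond c/2=23/800: DF=(332797/320000 − 23/800·(0.980000+0.947000+0.937500+0.927400+0.905500+0.874900))/(1+23/800) = 1069/1250 ≈ 0.855200
step 8 [4y] zero: DF = P = 531/625 ≈ 0.849600

1 1/2 49/50
2 1 947/1000
3 3/2 15/16
4 2 4637/5000
5 5/2 1811/2000
6 3 8749/10000
7 7/2 1069/1250
8 4 531/625
DF(0.5y) = 49/50 ≈ 0.980000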